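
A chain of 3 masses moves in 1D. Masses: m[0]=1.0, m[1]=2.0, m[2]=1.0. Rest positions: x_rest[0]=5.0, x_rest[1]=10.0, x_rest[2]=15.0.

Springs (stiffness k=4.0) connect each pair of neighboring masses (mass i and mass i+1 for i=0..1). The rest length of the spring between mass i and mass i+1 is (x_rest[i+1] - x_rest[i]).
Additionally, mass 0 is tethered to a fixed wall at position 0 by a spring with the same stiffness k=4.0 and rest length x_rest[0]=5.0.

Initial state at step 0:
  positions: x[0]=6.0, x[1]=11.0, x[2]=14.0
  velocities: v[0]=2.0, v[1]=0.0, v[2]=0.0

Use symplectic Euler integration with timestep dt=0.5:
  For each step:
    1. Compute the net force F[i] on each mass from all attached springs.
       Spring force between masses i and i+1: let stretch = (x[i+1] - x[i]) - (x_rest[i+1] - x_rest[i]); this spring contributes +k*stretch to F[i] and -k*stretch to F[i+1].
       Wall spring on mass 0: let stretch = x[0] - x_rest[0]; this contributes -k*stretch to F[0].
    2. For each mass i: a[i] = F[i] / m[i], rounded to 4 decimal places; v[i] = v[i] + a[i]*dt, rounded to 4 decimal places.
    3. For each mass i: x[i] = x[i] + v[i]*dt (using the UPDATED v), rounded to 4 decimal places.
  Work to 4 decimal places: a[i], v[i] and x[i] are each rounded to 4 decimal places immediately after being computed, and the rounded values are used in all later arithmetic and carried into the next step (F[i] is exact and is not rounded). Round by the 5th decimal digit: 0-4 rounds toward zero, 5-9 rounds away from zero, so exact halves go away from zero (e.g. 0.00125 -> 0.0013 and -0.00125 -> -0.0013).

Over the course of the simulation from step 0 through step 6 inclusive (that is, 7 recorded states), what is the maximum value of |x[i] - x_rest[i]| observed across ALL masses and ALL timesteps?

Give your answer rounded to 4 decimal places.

Step 0: x=[6.0000 11.0000 14.0000] v=[2.0000 0.0000 0.0000]
Step 1: x=[6.0000 10.0000 16.0000] v=[0.0000 -2.0000 4.0000]
Step 2: x=[4.0000 10.0000 17.0000] v=[-4.0000 0.0000 2.0000]
Step 3: x=[4.0000 10.5000 16.0000] v=[0.0000 1.0000 -2.0000]
Step 4: x=[6.5000 10.5000 14.5000] v=[5.0000 0.0000 -3.0000]
Step 5: x=[6.5000 10.5000 14.0000] v=[0.0000 0.0000 -1.0000]
Step 6: x=[4.0000 10.2500 15.0000] v=[-5.0000 -0.5000 2.0000]
Max displacement = 2.0000

Answer: 2.0000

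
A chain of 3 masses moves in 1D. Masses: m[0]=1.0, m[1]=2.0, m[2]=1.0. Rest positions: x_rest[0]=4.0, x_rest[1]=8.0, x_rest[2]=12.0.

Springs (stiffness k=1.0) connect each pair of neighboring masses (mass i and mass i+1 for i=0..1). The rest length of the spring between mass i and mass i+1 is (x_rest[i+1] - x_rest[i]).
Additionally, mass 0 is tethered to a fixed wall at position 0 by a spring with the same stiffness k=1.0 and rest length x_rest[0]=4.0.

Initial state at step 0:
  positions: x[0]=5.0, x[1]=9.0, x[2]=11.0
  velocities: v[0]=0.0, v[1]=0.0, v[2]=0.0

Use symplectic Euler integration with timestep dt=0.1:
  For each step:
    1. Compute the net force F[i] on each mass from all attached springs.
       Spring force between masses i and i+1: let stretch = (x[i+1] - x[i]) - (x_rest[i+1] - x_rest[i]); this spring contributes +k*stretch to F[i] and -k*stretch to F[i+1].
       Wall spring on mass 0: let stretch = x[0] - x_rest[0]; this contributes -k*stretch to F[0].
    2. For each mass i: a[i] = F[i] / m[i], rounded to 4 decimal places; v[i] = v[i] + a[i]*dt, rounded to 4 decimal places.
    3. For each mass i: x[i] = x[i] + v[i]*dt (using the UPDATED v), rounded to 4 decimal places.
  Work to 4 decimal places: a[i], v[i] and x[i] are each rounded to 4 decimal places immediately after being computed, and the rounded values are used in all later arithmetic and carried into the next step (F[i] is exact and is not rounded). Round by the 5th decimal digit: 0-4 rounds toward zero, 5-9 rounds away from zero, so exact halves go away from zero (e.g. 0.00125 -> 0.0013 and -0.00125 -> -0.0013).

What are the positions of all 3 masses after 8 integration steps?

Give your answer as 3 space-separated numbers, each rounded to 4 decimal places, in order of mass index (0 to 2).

Step 0: x=[5.0000 9.0000 11.0000] v=[0.0000 0.0000 0.0000]
Step 1: x=[4.9900 8.9900 11.0200] v=[-0.1000 -0.1000 0.2000]
Step 2: x=[4.9701 8.9702 11.0597] v=[-0.1990 -0.1985 0.3970]
Step 3: x=[4.9405 8.9408 11.1185] v=[-0.2960 -0.2940 0.5881]
Step 4: x=[4.9015 8.9023 11.1955] v=[-0.3900 -0.3851 0.7703]
Step 5: x=[4.8535 8.8553 11.2896] v=[-0.4801 -0.4705 0.9410]
Step 6: x=[4.7970 8.8004 11.3994] v=[-0.5653 -0.5489 1.0976]
Step 7: x=[4.7325 8.7385 11.5232] v=[-0.6447 -0.6191 1.2377]
Step 8: x=[4.6608 8.6705 11.6591] v=[-0.7174 -0.6802 1.3592]

Answer: 4.6608 8.6705 11.6591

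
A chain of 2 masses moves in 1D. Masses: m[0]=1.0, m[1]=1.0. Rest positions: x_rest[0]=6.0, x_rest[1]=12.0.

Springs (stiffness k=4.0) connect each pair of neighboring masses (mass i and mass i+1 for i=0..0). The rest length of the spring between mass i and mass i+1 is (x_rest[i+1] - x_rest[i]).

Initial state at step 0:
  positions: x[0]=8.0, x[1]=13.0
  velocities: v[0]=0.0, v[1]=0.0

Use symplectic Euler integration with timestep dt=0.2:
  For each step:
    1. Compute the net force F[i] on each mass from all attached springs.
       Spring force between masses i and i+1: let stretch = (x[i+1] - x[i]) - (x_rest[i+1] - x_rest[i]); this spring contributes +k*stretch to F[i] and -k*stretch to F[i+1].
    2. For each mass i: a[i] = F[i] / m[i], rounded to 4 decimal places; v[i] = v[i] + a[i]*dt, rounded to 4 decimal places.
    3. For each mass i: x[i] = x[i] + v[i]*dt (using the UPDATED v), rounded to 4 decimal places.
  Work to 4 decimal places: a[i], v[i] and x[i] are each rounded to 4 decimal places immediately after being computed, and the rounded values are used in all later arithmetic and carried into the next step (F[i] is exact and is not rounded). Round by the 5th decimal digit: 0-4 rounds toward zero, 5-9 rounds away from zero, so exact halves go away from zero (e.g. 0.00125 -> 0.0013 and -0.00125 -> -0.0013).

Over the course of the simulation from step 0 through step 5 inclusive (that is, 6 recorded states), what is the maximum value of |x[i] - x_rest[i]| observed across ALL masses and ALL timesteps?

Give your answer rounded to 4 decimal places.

Answer: 2.0213

Derivation:
Step 0: x=[8.0000 13.0000] v=[0.0000 0.0000]
Step 1: x=[7.8400 13.1600] v=[-0.8000 0.8000]
Step 2: x=[7.5712 13.4288] v=[-1.3440 1.3440]
Step 3: x=[7.2796 13.7204] v=[-1.4579 1.4579]
Step 4: x=[7.0585 13.9415] v=[-1.1053 1.1053]
Step 5: x=[6.9787 14.0213] v=[-0.3989 0.3989]
Max displacement = 2.0213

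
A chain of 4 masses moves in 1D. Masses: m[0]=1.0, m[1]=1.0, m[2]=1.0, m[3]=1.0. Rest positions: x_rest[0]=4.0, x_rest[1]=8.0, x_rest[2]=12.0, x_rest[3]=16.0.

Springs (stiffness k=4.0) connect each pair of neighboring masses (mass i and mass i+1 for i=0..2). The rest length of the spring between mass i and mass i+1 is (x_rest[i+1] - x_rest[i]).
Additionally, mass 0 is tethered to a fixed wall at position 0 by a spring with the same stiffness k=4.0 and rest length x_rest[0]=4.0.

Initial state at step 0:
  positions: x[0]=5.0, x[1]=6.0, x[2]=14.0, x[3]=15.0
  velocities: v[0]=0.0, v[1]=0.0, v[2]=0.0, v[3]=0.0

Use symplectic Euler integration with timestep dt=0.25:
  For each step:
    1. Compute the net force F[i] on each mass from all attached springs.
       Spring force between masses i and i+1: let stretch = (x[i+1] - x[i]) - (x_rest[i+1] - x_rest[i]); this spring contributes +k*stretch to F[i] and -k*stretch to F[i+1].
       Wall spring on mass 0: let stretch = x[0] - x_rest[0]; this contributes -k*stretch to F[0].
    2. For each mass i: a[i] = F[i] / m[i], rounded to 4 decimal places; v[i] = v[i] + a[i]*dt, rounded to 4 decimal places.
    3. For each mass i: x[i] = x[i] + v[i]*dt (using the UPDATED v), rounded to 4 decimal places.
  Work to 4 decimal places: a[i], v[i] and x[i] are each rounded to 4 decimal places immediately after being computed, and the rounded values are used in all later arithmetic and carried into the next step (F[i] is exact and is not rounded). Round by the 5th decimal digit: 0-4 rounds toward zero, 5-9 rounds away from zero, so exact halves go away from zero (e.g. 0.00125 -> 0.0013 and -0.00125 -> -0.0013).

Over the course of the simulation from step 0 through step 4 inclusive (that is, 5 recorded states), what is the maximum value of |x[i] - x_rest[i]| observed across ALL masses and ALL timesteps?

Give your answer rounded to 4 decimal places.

Answer: 2.2969

Derivation:
Step 0: x=[5.0000 6.0000 14.0000 15.0000] v=[0.0000 0.0000 0.0000 0.0000]
Step 1: x=[4.0000 7.7500 12.2500 15.7500] v=[-4.0000 7.0000 -7.0000 3.0000]
Step 2: x=[2.9375 9.6875 10.2500 16.6250] v=[-4.2500 7.7500 -8.0000 3.5000]
Step 3: x=[2.8281 10.0781 9.7031 16.9063] v=[-0.4375 1.5625 -2.1875 1.1250]
Step 4: x=[3.8242 8.5625 11.0508 16.3868] v=[3.9844 -6.0625 5.3907 -2.0782]
Max displacement = 2.2969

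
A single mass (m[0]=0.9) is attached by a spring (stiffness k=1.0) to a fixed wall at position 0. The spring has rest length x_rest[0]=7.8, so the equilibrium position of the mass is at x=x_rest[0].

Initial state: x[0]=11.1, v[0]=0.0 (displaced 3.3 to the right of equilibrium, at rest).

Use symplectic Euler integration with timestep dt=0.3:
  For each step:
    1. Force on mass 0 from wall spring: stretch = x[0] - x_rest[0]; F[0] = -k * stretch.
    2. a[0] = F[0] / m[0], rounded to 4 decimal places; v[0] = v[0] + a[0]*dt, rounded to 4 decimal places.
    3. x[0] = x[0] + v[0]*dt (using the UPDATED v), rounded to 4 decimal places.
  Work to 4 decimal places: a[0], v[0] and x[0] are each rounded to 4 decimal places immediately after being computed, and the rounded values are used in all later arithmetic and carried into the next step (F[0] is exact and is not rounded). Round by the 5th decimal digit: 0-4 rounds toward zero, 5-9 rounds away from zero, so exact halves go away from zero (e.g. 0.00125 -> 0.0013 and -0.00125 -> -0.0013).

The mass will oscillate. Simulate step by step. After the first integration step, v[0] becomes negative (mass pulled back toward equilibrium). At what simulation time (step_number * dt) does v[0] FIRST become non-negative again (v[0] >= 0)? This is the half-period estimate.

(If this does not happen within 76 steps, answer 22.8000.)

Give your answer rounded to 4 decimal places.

Answer: 3.0000

Derivation:
Step 0: x=[11.1000] v=[0.0000]
Step 1: x=[10.7700] v=[-1.1000]
Step 2: x=[10.1430] v=[-2.0900]
Step 3: x=[9.2817] v=[-2.8710]
Step 4: x=[8.2722] v=[-3.3649]
Step 5: x=[7.2155] v=[-3.5223]
Step 6: x=[6.2173] v=[-3.3275]
Step 7: x=[5.3773] v=[-2.7999]
Step 8: x=[4.7796] v=[-1.9923]
Step 9: x=[4.4840] v=[-0.9855]
Step 10: x=[4.5199] v=[0.1198]
First v>=0 after going negative at step 10, time=3.0000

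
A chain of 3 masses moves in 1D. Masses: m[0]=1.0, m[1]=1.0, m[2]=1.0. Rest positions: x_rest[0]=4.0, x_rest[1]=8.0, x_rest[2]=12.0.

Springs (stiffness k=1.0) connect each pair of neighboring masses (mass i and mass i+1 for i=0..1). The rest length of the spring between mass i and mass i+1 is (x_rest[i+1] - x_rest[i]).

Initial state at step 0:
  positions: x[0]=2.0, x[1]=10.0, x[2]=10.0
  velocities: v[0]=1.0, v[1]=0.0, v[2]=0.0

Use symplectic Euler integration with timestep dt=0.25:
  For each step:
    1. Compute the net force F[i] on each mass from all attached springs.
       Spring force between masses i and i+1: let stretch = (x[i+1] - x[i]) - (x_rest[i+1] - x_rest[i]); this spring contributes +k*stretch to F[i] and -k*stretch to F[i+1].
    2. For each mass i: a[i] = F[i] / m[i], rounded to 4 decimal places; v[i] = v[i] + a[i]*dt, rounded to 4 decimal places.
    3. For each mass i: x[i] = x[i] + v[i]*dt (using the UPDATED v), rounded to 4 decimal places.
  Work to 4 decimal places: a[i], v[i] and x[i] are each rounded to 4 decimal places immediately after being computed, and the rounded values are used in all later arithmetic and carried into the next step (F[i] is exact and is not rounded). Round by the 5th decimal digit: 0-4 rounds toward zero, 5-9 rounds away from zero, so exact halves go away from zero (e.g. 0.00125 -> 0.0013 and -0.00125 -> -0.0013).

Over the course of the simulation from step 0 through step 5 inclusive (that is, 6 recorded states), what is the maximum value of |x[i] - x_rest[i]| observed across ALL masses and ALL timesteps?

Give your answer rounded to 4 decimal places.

Answer: 2.4266

Derivation:
Step 0: x=[2.0000 10.0000 10.0000] v=[1.0000 0.0000 0.0000]
Step 1: x=[2.5000 9.5000 10.2500] v=[2.0000 -2.0000 1.0000]
Step 2: x=[3.1875 8.6094 10.7031] v=[2.7500 -3.5625 1.8125]
Step 3: x=[3.9639 7.5108 11.2754] v=[3.1055 -4.3946 2.2891]
Step 4: x=[4.7120 6.4258 11.8624] v=[2.9922 -4.3402 2.3480]
Step 5: x=[5.3172 5.5734 12.3596] v=[2.4207 -3.4095 1.9889]
Max displacement = 2.4266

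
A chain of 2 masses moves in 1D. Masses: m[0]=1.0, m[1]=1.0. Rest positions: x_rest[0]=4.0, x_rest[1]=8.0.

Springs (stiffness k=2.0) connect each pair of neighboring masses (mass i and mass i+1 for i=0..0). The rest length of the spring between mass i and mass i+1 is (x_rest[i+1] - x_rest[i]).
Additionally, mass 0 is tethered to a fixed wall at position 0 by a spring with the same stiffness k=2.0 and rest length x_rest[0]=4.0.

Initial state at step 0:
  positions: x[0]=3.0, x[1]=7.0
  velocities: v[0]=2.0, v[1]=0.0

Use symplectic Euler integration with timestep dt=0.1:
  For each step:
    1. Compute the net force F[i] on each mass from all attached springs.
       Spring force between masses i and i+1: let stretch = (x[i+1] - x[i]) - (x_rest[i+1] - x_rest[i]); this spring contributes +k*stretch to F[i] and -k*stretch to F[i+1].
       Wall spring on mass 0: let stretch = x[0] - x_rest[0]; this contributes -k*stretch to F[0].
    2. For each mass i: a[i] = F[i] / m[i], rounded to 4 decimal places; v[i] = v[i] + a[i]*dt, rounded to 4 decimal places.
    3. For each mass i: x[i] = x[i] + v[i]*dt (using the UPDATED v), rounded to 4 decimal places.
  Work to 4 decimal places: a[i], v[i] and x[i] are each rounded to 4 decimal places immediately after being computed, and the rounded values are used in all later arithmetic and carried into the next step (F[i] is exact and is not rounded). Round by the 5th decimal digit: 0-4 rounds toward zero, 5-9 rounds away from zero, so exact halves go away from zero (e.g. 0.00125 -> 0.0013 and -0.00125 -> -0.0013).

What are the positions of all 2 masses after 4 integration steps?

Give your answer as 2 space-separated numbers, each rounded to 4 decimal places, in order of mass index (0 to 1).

Answer: 3.9106 7.0444

Derivation:
Step 0: x=[3.0000 7.0000] v=[2.0000 0.0000]
Step 1: x=[3.2200 7.0000] v=[2.2000 0.0000]
Step 2: x=[3.4512 7.0044] v=[2.3120 0.0440]
Step 3: x=[3.6844 7.0177] v=[2.3324 0.1334]
Step 4: x=[3.9106 7.0444] v=[2.2622 0.2667]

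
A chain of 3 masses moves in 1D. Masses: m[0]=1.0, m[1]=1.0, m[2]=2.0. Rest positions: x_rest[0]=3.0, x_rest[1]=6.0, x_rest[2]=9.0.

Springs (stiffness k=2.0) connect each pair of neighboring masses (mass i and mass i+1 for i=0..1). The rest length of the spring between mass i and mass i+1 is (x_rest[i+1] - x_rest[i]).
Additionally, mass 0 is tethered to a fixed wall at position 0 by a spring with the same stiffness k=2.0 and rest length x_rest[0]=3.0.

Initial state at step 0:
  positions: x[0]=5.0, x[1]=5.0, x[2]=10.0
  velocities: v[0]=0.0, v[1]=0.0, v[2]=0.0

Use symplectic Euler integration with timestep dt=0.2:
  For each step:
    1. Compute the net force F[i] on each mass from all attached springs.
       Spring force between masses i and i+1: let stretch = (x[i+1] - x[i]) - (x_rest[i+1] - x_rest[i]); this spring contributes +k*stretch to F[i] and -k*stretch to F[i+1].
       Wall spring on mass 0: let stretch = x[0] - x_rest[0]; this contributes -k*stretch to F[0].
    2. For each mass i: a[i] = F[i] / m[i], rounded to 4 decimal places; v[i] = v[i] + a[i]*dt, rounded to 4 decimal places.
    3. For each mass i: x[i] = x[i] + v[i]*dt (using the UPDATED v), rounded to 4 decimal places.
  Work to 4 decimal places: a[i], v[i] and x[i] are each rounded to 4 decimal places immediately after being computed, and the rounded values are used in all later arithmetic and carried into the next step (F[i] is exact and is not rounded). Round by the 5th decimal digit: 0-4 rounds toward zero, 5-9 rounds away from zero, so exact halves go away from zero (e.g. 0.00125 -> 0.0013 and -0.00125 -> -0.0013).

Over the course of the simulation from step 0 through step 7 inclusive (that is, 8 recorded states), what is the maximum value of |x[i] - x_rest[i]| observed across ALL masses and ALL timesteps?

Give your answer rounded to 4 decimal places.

Answer: 2.1127

Derivation:
Step 0: x=[5.0000 5.0000 10.0000] v=[0.0000 0.0000 0.0000]
Step 1: x=[4.6000 5.4000 9.9200] v=[-2.0000 2.0000 -0.4000]
Step 2: x=[3.8960 6.0976 9.7792] v=[-3.5200 3.4880 -0.7040]
Step 3: x=[3.0564 6.9136 9.6111] v=[-4.1978 4.0800 -0.8403]
Step 4: x=[2.2809 7.6368 9.4551] v=[-3.8775 3.6161 -0.7798]
Step 5: x=[1.7514 8.0770 9.3464] v=[-2.6475 2.2011 -0.5435]
Step 6: x=[1.5878 8.1127 9.3069] v=[-0.8178 0.1786 -0.1974]
Step 7: x=[1.8192 7.7220 9.3397] v=[1.1570 -1.9537 0.1638]
Max displacement = 2.1127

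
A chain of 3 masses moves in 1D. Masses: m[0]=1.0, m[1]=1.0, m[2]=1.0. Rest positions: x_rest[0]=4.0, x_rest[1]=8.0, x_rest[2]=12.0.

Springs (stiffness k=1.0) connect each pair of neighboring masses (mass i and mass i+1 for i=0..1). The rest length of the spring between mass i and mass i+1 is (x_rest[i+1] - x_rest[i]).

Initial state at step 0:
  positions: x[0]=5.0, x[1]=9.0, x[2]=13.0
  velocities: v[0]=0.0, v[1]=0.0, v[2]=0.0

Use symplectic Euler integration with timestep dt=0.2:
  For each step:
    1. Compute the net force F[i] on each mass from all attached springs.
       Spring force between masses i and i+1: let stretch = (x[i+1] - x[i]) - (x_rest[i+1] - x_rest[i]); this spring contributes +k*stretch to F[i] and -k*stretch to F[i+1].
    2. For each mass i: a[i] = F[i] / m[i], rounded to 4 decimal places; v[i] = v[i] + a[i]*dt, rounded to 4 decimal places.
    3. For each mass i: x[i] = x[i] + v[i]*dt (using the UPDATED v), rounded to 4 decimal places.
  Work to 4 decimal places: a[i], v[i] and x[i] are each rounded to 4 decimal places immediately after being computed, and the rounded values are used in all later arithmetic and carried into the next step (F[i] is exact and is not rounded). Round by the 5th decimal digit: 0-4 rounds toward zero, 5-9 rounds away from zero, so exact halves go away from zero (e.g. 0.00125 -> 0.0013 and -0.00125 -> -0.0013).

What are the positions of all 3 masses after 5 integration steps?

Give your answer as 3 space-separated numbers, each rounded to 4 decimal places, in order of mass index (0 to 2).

Step 0: x=[5.0000 9.0000 13.0000] v=[0.0000 0.0000 0.0000]
Step 1: x=[5.0000 9.0000 13.0000] v=[0.0000 0.0000 0.0000]
Step 2: x=[5.0000 9.0000 13.0000] v=[0.0000 0.0000 0.0000]
Step 3: x=[5.0000 9.0000 13.0000] v=[0.0000 0.0000 0.0000]
Step 4: x=[5.0000 9.0000 13.0000] v=[0.0000 0.0000 0.0000]
Step 5: x=[5.0000 9.0000 13.0000] v=[0.0000 0.0000 0.0000]

Answer: 5.0000 9.0000 13.0000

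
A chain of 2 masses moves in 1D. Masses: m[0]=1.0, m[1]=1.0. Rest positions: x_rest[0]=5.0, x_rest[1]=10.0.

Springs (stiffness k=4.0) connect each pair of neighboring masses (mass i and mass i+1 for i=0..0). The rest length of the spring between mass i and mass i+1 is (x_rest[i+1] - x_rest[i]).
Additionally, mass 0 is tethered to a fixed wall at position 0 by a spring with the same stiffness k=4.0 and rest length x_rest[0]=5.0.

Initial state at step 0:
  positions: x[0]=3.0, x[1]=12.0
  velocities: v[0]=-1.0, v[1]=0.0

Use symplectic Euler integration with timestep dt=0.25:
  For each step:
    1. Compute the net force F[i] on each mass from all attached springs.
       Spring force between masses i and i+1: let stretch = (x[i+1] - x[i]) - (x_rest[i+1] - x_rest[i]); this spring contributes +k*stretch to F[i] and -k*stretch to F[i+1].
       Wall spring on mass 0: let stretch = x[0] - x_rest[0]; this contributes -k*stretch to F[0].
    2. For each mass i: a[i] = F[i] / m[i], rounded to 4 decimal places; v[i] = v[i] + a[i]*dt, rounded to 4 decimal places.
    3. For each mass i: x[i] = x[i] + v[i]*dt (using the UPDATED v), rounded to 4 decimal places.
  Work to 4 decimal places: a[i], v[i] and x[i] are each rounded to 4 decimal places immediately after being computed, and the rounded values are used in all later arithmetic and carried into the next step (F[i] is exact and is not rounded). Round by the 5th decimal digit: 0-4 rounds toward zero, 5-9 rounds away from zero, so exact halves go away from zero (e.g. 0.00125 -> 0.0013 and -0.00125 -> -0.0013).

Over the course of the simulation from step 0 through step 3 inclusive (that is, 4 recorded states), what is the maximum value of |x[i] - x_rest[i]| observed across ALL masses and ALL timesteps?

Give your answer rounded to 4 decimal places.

Step 0: x=[3.0000 12.0000] v=[-1.0000 0.0000]
Step 1: x=[4.2500 11.0000] v=[5.0000 -4.0000]
Step 2: x=[6.1250 9.5625] v=[7.5000 -5.7500]
Step 3: x=[7.3281 8.5156] v=[4.8125 -4.1875]
Max displacement = 2.3281

Answer: 2.3281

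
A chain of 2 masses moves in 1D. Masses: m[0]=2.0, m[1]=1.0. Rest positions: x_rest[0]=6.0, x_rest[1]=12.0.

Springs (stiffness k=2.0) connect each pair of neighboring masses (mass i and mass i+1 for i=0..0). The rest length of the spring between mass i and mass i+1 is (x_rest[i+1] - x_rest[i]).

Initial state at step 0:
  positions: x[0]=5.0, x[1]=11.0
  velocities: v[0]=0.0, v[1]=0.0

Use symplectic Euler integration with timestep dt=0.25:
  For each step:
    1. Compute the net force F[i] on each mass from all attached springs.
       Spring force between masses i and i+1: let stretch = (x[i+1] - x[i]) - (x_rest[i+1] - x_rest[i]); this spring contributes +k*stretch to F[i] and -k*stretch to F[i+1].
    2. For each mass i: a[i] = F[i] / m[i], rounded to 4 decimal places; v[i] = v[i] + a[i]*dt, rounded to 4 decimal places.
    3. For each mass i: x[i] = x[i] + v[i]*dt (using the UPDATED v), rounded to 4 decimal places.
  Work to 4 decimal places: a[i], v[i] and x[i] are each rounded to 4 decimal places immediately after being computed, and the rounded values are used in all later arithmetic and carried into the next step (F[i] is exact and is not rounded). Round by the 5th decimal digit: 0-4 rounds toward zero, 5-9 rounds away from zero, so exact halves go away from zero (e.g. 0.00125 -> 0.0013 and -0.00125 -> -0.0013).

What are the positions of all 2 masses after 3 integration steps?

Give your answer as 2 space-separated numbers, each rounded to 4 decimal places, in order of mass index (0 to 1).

Step 0: x=[5.0000 11.0000] v=[0.0000 0.0000]
Step 1: x=[5.0000 11.0000] v=[0.0000 0.0000]
Step 2: x=[5.0000 11.0000] v=[0.0000 0.0000]
Step 3: x=[5.0000 11.0000] v=[0.0000 0.0000]

Answer: 5.0000 11.0000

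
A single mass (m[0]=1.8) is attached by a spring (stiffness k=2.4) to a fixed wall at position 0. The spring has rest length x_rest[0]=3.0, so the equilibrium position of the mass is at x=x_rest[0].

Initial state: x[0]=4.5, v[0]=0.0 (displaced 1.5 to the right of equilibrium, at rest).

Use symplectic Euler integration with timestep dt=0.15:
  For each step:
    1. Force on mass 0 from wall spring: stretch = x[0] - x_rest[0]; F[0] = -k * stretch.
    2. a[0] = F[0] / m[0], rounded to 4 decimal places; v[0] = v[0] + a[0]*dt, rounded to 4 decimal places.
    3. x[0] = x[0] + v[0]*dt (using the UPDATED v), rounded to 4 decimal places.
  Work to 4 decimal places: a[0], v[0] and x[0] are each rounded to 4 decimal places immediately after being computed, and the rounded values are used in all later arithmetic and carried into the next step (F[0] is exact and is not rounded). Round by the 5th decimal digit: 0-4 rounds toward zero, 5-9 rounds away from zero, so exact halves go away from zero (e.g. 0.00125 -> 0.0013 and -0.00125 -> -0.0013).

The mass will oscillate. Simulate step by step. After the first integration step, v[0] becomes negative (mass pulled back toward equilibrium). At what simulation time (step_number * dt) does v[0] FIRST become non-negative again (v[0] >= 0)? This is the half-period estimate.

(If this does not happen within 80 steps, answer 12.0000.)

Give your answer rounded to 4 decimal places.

Step 0: x=[4.5000] v=[0.0000]
Step 1: x=[4.4550] v=[-0.3000]
Step 2: x=[4.3664] v=[-0.5910]
Step 3: x=[4.2368] v=[-0.8643]
Step 4: x=[4.0700] v=[-1.1117]
Step 5: x=[3.8711] v=[-1.3257]
Step 6: x=[3.6461] v=[-1.4999]
Step 7: x=[3.4017] v=[-1.6291]
Step 8: x=[3.1453] v=[-1.7094]
Step 9: x=[2.8845] v=[-1.7385]
Step 10: x=[2.6272] v=[-1.7154]
Step 11: x=[2.3811] v=[-1.6408]
Step 12: x=[2.1536] v=[-1.5170]
Step 13: x=[1.9514] v=[-1.3477]
Step 14: x=[1.7807] v=[-1.1380]
Step 15: x=[1.6466] v=[-0.8941]
Step 16: x=[1.5531] v=[-0.6234]
Step 17: x=[1.5030] v=[-0.3340]
Step 18: x=[1.4978] v=[-0.0346]
Step 19: x=[1.5377] v=[0.2658]
First v>=0 after going negative at step 19, time=2.8500

Answer: 2.8500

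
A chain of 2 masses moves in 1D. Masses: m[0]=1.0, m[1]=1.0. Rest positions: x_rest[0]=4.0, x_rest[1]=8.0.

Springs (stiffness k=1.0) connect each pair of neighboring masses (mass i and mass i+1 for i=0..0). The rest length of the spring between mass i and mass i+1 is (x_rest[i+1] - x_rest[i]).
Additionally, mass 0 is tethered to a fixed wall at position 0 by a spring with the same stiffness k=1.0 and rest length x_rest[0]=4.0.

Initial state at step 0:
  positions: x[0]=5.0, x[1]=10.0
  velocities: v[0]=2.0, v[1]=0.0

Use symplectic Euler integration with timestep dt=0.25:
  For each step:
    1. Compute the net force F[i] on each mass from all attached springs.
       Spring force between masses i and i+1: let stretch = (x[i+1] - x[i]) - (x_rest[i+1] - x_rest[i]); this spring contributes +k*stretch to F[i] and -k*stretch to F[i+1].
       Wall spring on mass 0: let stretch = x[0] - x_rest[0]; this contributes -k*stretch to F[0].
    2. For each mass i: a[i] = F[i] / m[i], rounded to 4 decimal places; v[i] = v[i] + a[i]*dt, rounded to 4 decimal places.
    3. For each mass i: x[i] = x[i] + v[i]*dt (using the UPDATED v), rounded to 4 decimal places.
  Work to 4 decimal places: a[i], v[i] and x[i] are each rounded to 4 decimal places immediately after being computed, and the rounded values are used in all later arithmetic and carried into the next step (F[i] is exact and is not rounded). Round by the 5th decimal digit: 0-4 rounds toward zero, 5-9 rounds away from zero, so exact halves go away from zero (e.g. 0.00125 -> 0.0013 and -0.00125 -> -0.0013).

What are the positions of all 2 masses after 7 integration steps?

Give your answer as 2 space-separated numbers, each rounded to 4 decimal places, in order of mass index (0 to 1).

Step 0: x=[5.0000 10.0000] v=[2.0000 0.0000]
Step 1: x=[5.5000 9.9375] v=[2.0000 -0.2500]
Step 2: x=[5.9336 9.8477] v=[1.7344 -0.3594]
Step 3: x=[6.2410 9.7632] v=[1.2295 -0.3379]
Step 4: x=[6.3785 9.7086] v=[0.5498 -0.2185]
Step 5: x=[6.3254 9.6959] v=[-0.2123 -0.0510]
Step 6: x=[6.0877 9.7225] v=[-0.9510 0.1064]
Step 7: x=[5.6967 9.7719] v=[-1.5642 0.1977]

Answer: 5.6967 9.7719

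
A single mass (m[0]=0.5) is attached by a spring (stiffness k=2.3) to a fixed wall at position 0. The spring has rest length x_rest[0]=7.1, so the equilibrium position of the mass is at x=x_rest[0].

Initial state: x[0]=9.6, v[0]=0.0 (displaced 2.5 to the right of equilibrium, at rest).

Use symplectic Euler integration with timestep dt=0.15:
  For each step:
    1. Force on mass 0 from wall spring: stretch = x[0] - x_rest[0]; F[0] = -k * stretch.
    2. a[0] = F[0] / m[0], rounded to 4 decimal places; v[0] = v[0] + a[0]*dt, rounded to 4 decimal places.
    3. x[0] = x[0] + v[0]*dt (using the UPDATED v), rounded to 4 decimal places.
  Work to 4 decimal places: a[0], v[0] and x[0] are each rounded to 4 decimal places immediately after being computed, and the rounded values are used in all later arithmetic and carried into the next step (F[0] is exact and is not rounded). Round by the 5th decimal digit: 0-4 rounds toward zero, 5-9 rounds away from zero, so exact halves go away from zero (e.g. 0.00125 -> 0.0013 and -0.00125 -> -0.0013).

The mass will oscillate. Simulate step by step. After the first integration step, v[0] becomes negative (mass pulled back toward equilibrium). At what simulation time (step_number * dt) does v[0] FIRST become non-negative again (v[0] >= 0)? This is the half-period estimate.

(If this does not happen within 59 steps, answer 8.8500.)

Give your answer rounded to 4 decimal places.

Answer: 1.5000

Derivation:
Step 0: x=[9.6000] v=[0.0000]
Step 1: x=[9.3413] v=[-1.7250]
Step 2: x=[8.8506] v=[-3.2715]
Step 3: x=[8.1787] v=[-4.4794]
Step 4: x=[7.3951] v=[-5.2237]
Step 5: x=[6.5810] v=[-5.4273]
Step 6: x=[5.8206] v=[-5.0692]
Step 7: x=[5.1926] v=[-4.1864]
Step 8: x=[4.7621] v=[-2.8703]
Step 9: x=[4.5735] v=[-1.2572]
Step 10: x=[4.6464] v=[0.4861]
First v>=0 after going negative at step 10, time=1.5000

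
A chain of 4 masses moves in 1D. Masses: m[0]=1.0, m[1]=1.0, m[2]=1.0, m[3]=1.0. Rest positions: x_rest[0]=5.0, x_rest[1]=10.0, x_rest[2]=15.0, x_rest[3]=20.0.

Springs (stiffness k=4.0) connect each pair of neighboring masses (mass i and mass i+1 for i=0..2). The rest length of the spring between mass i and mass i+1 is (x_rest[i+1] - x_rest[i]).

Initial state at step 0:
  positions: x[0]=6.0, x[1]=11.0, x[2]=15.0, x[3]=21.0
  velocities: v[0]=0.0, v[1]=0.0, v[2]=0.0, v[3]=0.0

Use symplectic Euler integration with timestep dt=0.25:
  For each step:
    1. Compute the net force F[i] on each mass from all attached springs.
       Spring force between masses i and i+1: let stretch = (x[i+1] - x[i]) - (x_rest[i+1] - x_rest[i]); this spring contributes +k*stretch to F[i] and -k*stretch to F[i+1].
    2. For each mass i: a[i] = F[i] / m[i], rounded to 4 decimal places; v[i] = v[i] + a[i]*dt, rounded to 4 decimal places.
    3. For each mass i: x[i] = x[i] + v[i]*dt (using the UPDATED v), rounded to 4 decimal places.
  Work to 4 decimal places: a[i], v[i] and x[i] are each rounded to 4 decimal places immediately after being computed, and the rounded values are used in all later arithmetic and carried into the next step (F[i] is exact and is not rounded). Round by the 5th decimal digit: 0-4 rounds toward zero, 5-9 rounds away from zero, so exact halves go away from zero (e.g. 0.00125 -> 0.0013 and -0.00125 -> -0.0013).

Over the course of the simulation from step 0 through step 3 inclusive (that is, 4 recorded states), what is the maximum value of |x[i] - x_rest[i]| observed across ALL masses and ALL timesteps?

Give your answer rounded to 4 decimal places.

Step 0: x=[6.0000 11.0000 15.0000 21.0000] v=[0.0000 0.0000 0.0000 0.0000]
Step 1: x=[6.0000 10.7500 15.5000 20.7500] v=[0.0000 -1.0000 2.0000 -1.0000]
Step 2: x=[5.9375 10.5000 16.1250 20.4375] v=[-0.2500 -1.0000 2.5000 -1.2500]
Step 3: x=[5.7656 10.5156 16.4219 20.2969] v=[-0.6875 0.0625 1.1875 -0.5625]
Max displacement = 1.4219

Answer: 1.4219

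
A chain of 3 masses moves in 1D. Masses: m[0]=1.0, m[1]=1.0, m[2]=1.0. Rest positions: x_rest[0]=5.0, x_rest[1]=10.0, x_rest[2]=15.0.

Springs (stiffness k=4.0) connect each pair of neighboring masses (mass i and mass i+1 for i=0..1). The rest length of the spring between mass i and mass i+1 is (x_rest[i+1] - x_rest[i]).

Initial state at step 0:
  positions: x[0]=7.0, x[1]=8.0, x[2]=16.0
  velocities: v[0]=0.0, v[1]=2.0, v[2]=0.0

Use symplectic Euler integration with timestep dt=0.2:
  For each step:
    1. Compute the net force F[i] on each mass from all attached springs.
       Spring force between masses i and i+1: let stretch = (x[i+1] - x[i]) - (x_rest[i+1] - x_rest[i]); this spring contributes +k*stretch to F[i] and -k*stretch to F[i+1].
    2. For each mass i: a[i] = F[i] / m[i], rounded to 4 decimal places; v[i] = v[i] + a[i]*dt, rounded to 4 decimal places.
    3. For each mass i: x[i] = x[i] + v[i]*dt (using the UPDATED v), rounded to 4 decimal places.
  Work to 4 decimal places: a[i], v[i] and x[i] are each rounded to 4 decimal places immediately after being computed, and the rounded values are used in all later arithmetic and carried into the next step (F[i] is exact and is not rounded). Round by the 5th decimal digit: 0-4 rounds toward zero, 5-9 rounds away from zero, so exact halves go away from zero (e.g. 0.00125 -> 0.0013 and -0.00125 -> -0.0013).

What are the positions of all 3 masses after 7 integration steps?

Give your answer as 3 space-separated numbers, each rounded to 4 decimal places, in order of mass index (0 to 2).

Answer: 6.6551 9.4766 17.6683

Derivation:
Step 0: x=[7.0000 8.0000 16.0000] v=[0.0000 2.0000 0.0000]
Step 1: x=[6.3600 9.5200 15.5200] v=[-3.2000 7.6000 -2.4000]
Step 2: x=[5.4256 11.4944 14.8800] v=[-4.6720 9.8720 -3.2000]
Step 3: x=[4.6622 13.0395 14.4983] v=[-3.8170 7.7254 -1.9085]
Step 4: x=[4.4392 13.4776 14.6832] v=[-1.1152 2.1906 0.9245]
Step 5: x=[4.8623 12.6625 15.4752] v=[2.1155 -4.0756 3.9600]
Step 6: x=[5.7334 11.0494 16.6172] v=[4.3557 -8.0656 5.7098]
Step 7: x=[6.6551 9.4766 17.6683] v=[4.6085 -7.8642 5.2556]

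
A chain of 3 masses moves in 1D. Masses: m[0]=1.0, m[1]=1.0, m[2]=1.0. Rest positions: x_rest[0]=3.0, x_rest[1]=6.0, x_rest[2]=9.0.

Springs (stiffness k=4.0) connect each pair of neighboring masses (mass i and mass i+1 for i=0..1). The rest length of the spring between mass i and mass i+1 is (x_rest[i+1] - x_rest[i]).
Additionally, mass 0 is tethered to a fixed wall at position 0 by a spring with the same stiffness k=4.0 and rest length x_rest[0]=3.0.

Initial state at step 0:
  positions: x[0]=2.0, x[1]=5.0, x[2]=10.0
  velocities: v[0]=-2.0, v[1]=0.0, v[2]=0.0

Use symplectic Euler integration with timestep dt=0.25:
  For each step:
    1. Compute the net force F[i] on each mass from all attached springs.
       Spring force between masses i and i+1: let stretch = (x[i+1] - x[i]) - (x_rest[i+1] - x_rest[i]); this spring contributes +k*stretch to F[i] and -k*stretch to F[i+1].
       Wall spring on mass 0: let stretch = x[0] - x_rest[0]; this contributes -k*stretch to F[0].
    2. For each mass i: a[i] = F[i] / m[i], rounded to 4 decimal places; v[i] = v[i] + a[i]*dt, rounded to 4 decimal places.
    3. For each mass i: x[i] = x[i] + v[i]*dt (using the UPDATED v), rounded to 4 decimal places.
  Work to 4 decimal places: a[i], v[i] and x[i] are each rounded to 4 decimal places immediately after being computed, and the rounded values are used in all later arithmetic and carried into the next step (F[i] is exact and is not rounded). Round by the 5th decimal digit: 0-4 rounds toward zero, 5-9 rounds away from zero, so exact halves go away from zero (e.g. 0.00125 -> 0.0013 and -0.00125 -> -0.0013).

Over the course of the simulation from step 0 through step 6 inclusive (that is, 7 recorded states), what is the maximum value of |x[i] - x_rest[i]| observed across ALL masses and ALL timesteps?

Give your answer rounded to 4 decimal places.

Step 0: x=[2.0000 5.0000 10.0000] v=[-2.0000 0.0000 0.0000]
Step 1: x=[1.7500 5.5000 9.5000] v=[-1.0000 2.0000 -2.0000]
Step 2: x=[2.0000 6.0625 8.7500] v=[1.0000 2.2500 -3.0000]
Step 3: x=[2.7656 6.2813 8.0781] v=[3.0625 0.8750 -2.6875]
Step 4: x=[3.7188 6.0703 7.7070] v=[3.8126 -0.8439 -1.4843]
Step 5: x=[4.3301 5.6806 7.6768] v=[2.4453 -1.5587 -0.1210]
Step 6: x=[4.1965 5.4524 7.8975] v=[-0.5343 -0.9130 0.8828]
Max displacement = 1.3301

Answer: 1.3301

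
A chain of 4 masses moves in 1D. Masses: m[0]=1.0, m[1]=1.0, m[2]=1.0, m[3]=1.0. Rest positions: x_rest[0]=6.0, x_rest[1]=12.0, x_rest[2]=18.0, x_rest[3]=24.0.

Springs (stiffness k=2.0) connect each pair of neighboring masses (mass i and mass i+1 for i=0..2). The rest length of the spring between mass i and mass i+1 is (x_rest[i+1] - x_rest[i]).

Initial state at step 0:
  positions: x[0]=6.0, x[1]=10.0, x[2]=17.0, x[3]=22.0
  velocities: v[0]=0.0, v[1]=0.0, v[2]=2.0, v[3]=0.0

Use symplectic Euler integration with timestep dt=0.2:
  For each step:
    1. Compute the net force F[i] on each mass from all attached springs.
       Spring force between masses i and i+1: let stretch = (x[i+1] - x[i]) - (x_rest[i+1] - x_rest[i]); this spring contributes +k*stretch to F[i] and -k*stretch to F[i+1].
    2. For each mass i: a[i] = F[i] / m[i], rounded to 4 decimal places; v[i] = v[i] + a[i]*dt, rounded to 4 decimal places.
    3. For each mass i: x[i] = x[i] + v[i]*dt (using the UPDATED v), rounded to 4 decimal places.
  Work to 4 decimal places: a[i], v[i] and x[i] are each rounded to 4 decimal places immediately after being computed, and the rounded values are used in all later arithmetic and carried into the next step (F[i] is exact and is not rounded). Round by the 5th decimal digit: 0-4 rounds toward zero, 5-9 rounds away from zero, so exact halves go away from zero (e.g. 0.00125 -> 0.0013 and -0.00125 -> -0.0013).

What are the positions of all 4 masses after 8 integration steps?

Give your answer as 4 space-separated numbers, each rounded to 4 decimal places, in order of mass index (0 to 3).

Step 0: x=[6.0000 10.0000 17.0000 22.0000] v=[0.0000 0.0000 2.0000 0.0000]
Step 1: x=[5.8400 10.2400 17.2400 22.0800] v=[-0.8000 1.2000 1.2000 0.4000]
Step 2: x=[5.5520 10.6880 17.3072 22.2528] v=[-1.4400 2.2400 0.3360 0.8640]
Step 3: x=[5.1949 11.2547 17.2405 22.5100] v=[-1.7856 2.8333 -0.3334 1.2858]
Step 4: x=[4.8426 11.8154 17.1165 22.8256] v=[-1.7617 2.8037 -0.6199 1.5780]
Step 5: x=[4.5681 12.2424 17.0252 23.1645] v=[-1.3726 2.1350 -0.4567 1.6944]
Step 6: x=[4.4275 12.4381 17.0424 23.4922] v=[-0.7029 0.9784 0.0859 1.6387]
Step 7: x=[4.4478 12.3613 17.2072 23.7840] v=[0.1013 -0.3841 0.8241 1.4588]
Step 8: x=[4.6211 12.0391 17.5105 24.0296] v=[0.8667 -1.6111 1.5165 1.2281]

Answer: 4.6211 12.0391 17.5105 24.0296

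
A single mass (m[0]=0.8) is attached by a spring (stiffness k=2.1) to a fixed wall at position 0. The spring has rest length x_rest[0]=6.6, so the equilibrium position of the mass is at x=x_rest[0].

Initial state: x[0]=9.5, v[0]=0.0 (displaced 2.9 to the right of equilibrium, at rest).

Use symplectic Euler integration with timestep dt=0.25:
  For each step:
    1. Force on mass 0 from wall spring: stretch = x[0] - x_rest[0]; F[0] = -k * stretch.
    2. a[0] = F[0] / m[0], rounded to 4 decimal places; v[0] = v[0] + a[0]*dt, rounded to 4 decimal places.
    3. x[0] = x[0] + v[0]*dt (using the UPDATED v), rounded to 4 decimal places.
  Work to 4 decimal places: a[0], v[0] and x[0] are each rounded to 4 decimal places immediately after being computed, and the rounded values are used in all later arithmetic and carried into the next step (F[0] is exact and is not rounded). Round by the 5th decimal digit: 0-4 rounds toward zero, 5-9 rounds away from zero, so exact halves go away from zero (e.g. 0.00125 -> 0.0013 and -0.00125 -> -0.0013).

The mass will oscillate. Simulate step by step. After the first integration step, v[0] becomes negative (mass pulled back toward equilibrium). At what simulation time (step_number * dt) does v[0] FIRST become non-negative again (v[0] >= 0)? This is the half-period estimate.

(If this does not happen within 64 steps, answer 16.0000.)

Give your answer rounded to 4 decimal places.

Step 0: x=[9.5000] v=[0.0000]
Step 1: x=[9.0242] v=[-1.9031]
Step 2: x=[8.1507] v=[-3.4940]
Step 3: x=[7.0228] v=[-4.5117]
Step 4: x=[5.8255] v=[-4.7892]
Step 5: x=[4.7553] v=[-4.2809]
Step 6: x=[3.9877] v=[-3.0703]
Step 7: x=[3.6487] v=[-1.3560]
Step 8: x=[3.7939] v=[0.5808]
First v>=0 after going negative at step 8, time=2.0000

Answer: 2.0000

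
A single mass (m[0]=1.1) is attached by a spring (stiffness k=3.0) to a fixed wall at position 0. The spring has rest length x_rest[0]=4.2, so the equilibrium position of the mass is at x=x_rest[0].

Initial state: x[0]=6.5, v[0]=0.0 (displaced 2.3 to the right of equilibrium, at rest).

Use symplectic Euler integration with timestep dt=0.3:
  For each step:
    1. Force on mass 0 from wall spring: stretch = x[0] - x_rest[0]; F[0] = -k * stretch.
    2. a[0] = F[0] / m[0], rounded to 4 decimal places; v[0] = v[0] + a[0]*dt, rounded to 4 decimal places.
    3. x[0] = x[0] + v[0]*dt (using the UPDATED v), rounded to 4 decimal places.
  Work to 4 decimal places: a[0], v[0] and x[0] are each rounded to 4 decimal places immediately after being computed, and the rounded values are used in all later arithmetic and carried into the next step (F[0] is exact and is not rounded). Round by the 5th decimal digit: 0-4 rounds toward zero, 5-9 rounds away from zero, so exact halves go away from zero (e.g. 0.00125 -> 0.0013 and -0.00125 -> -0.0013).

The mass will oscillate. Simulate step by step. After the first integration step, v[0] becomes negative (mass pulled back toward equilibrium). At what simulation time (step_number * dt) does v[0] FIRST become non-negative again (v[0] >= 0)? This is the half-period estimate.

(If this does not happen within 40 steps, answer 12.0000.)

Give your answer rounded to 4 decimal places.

Step 0: x=[6.5000] v=[0.0000]
Step 1: x=[5.9355] v=[-1.8818]
Step 2: x=[4.9450] v=[-3.3018]
Step 3: x=[3.7716] v=[-3.9113]
Step 4: x=[2.7034] v=[-3.5608]
Step 5: x=[2.0025] v=[-2.3363]
Step 6: x=[1.8410] v=[-0.5383]
Step 7: x=[2.2585] v=[1.3918]
First v>=0 after going negative at step 7, time=2.1000

Answer: 2.1000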